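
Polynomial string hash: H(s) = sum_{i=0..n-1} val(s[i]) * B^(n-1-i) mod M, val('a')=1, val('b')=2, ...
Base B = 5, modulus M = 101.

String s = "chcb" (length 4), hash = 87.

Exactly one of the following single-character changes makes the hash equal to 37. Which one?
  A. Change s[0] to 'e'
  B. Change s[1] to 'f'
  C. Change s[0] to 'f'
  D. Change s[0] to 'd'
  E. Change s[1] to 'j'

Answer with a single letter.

Answer: B

Derivation:
Option A: s[0]='c'->'e', delta=(5-3)*5^3 mod 101 = 48, hash=87+48 mod 101 = 34
Option B: s[1]='h'->'f', delta=(6-8)*5^2 mod 101 = 51, hash=87+51 mod 101 = 37 <-- target
Option C: s[0]='c'->'f', delta=(6-3)*5^3 mod 101 = 72, hash=87+72 mod 101 = 58
Option D: s[0]='c'->'d', delta=(4-3)*5^3 mod 101 = 24, hash=87+24 mod 101 = 10
Option E: s[1]='h'->'j', delta=(10-8)*5^2 mod 101 = 50, hash=87+50 mod 101 = 36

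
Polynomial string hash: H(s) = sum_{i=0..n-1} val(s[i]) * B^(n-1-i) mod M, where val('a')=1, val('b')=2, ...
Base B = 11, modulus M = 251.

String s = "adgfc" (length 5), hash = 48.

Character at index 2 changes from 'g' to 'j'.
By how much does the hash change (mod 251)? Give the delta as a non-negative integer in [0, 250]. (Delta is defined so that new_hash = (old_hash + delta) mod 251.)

Delta formula: (val(new) - val(old)) * B^(n-1-k) mod M
  val('j') - val('g') = 10 - 7 = 3
  B^(n-1-k) = 11^2 mod 251 = 121
  Delta = 3 * 121 mod 251 = 112

Answer: 112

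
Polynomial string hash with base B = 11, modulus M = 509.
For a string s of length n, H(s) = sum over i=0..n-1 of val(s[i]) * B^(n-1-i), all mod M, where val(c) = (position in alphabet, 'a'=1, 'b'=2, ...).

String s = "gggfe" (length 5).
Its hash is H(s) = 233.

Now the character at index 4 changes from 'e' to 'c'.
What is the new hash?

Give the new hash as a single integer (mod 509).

val('e') = 5, val('c') = 3
Position k = 4, exponent = n-1-k = 0
B^0 mod M = 11^0 mod 509 = 1
Delta = (3 - 5) * 1 mod 509 = 507
New hash = (233 + 507) mod 509 = 231

Answer: 231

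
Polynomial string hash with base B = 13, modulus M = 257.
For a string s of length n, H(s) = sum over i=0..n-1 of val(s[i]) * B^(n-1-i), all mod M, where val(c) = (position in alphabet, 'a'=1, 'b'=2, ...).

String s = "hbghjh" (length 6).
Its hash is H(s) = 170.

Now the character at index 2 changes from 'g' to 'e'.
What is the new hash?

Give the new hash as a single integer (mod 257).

Answer: 145

Derivation:
val('g') = 7, val('e') = 5
Position k = 2, exponent = n-1-k = 3
B^3 mod M = 13^3 mod 257 = 141
Delta = (5 - 7) * 141 mod 257 = 232
New hash = (170 + 232) mod 257 = 145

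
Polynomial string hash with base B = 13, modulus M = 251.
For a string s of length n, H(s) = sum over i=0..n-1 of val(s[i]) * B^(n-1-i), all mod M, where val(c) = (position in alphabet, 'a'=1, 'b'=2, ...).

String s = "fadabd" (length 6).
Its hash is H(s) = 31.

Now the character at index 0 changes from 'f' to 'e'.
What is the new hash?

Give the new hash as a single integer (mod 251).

Answer: 218

Derivation:
val('f') = 6, val('e') = 5
Position k = 0, exponent = n-1-k = 5
B^5 mod M = 13^5 mod 251 = 64
Delta = (5 - 6) * 64 mod 251 = 187
New hash = (31 + 187) mod 251 = 218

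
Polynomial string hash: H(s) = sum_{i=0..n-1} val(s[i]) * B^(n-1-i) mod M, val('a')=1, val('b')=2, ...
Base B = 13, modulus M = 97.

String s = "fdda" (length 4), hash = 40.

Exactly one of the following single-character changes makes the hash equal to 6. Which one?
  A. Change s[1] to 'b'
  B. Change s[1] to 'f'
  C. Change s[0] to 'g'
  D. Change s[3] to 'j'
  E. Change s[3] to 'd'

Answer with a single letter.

Answer: C

Derivation:
Option A: s[1]='d'->'b', delta=(2-4)*13^2 mod 97 = 50, hash=40+50 mod 97 = 90
Option B: s[1]='d'->'f', delta=(6-4)*13^2 mod 97 = 47, hash=40+47 mod 97 = 87
Option C: s[0]='f'->'g', delta=(7-6)*13^3 mod 97 = 63, hash=40+63 mod 97 = 6 <-- target
Option D: s[3]='a'->'j', delta=(10-1)*13^0 mod 97 = 9, hash=40+9 mod 97 = 49
Option E: s[3]='a'->'d', delta=(4-1)*13^0 mod 97 = 3, hash=40+3 mod 97 = 43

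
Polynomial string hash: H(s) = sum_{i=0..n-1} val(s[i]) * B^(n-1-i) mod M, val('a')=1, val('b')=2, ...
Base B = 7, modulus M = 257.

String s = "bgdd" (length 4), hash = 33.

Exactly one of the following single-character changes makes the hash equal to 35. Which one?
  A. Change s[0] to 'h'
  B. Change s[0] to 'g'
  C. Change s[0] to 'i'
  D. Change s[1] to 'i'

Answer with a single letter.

Option A: s[0]='b'->'h', delta=(8-2)*7^3 mod 257 = 2, hash=33+2 mod 257 = 35 <-- target
Option B: s[0]='b'->'g', delta=(7-2)*7^3 mod 257 = 173, hash=33+173 mod 257 = 206
Option C: s[0]='b'->'i', delta=(9-2)*7^3 mod 257 = 88, hash=33+88 mod 257 = 121
Option D: s[1]='g'->'i', delta=(9-7)*7^2 mod 257 = 98, hash=33+98 mod 257 = 131

Answer: A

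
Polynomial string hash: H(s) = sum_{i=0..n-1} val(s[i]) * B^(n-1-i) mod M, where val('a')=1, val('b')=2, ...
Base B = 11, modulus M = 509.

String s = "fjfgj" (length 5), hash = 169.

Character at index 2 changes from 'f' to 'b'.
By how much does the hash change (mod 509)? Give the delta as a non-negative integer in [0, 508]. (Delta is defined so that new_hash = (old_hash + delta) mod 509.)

Answer: 25

Derivation:
Delta formula: (val(new) - val(old)) * B^(n-1-k) mod M
  val('b') - val('f') = 2 - 6 = -4
  B^(n-1-k) = 11^2 mod 509 = 121
  Delta = -4 * 121 mod 509 = 25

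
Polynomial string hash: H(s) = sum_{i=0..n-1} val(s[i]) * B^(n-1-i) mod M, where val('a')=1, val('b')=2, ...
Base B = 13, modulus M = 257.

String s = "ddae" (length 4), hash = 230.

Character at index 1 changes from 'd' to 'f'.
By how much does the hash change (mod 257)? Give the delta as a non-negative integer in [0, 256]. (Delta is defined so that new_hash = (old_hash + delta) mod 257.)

Delta formula: (val(new) - val(old)) * B^(n-1-k) mod M
  val('f') - val('d') = 6 - 4 = 2
  B^(n-1-k) = 13^2 mod 257 = 169
  Delta = 2 * 169 mod 257 = 81

Answer: 81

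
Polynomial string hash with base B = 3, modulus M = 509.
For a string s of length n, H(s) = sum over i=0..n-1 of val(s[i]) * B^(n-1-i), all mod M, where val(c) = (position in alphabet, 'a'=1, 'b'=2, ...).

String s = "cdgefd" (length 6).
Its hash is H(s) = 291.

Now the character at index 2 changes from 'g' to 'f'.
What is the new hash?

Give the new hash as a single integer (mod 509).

Answer: 264

Derivation:
val('g') = 7, val('f') = 6
Position k = 2, exponent = n-1-k = 3
B^3 mod M = 3^3 mod 509 = 27
Delta = (6 - 7) * 27 mod 509 = 482
New hash = (291 + 482) mod 509 = 264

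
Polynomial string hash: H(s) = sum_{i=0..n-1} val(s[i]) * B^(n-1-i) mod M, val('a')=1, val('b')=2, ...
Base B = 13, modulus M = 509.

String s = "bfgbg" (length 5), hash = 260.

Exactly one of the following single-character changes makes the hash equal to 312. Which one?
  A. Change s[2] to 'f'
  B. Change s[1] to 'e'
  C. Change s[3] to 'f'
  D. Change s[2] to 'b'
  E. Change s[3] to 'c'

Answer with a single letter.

Answer: C

Derivation:
Option A: s[2]='g'->'f', delta=(6-7)*13^2 mod 509 = 340, hash=260+340 mod 509 = 91
Option B: s[1]='f'->'e', delta=(5-6)*13^3 mod 509 = 348, hash=260+348 mod 509 = 99
Option C: s[3]='b'->'f', delta=(6-2)*13^1 mod 509 = 52, hash=260+52 mod 509 = 312 <-- target
Option D: s[2]='g'->'b', delta=(2-7)*13^2 mod 509 = 173, hash=260+173 mod 509 = 433
Option E: s[3]='b'->'c', delta=(3-2)*13^1 mod 509 = 13, hash=260+13 mod 509 = 273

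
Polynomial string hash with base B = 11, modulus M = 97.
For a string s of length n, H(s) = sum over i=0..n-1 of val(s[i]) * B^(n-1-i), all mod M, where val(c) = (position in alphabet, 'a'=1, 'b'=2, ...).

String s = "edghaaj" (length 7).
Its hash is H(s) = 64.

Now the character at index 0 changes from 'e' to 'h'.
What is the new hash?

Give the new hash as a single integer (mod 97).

val('e') = 5, val('h') = 8
Position k = 0, exponent = n-1-k = 6
B^6 mod M = 11^6 mod 97 = 50
Delta = (8 - 5) * 50 mod 97 = 53
New hash = (64 + 53) mod 97 = 20

Answer: 20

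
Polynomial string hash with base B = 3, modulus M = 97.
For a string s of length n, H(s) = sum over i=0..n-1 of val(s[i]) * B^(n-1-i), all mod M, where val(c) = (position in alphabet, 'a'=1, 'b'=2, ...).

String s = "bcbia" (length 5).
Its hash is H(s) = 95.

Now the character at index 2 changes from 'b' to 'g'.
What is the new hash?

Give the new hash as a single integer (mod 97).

Answer: 43

Derivation:
val('b') = 2, val('g') = 7
Position k = 2, exponent = n-1-k = 2
B^2 mod M = 3^2 mod 97 = 9
Delta = (7 - 2) * 9 mod 97 = 45
New hash = (95 + 45) mod 97 = 43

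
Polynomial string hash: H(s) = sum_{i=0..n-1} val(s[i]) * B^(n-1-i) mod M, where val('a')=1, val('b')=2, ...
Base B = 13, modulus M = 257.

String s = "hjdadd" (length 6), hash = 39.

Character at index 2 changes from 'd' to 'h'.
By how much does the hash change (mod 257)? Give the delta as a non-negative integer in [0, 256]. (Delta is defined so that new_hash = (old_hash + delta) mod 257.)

Answer: 50

Derivation:
Delta formula: (val(new) - val(old)) * B^(n-1-k) mod M
  val('h') - val('d') = 8 - 4 = 4
  B^(n-1-k) = 13^3 mod 257 = 141
  Delta = 4 * 141 mod 257 = 50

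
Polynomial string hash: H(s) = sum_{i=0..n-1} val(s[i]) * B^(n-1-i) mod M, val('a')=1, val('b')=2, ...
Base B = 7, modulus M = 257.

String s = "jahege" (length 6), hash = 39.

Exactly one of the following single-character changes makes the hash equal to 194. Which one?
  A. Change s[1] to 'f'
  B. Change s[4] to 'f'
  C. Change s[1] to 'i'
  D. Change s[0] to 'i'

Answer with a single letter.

Answer: D

Derivation:
Option A: s[1]='a'->'f', delta=(6-1)*7^4 mod 257 = 183, hash=39+183 mod 257 = 222
Option B: s[4]='g'->'f', delta=(6-7)*7^1 mod 257 = 250, hash=39+250 mod 257 = 32
Option C: s[1]='a'->'i', delta=(9-1)*7^4 mod 257 = 190, hash=39+190 mod 257 = 229
Option D: s[0]='j'->'i', delta=(9-10)*7^5 mod 257 = 155, hash=39+155 mod 257 = 194 <-- target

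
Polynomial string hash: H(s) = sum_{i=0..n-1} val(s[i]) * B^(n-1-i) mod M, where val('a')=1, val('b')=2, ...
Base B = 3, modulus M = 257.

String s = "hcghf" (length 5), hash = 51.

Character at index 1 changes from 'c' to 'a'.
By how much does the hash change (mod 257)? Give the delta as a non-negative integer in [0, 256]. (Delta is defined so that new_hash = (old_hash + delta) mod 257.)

Answer: 203

Derivation:
Delta formula: (val(new) - val(old)) * B^(n-1-k) mod M
  val('a') - val('c') = 1 - 3 = -2
  B^(n-1-k) = 3^3 mod 257 = 27
  Delta = -2 * 27 mod 257 = 203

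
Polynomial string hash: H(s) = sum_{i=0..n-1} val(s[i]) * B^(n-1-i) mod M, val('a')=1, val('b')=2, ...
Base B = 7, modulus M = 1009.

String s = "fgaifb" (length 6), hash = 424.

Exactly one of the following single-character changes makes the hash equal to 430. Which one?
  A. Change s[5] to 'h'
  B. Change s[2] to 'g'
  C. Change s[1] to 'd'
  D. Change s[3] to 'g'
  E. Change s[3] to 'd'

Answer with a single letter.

Answer: A

Derivation:
Option A: s[5]='b'->'h', delta=(8-2)*7^0 mod 1009 = 6, hash=424+6 mod 1009 = 430 <-- target
Option B: s[2]='a'->'g', delta=(7-1)*7^3 mod 1009 = 40, hash=424+40 mod 1009 = 464
Option C: s[1]='g'->'d', delta=(4-7)*7^4 mod 1009 = 869, hash=424+869 mod 1009 = 284
Option D: s[3]='i'->'g', delta=(7-9)*7^2 mod 1009 = 911, hash=424+911 mod 1009 = 326
Option E: s[3]='i'->'d', delta=(4-9)*7^2 mod 1009 = 764, hash=424+764 mod 1009 = 179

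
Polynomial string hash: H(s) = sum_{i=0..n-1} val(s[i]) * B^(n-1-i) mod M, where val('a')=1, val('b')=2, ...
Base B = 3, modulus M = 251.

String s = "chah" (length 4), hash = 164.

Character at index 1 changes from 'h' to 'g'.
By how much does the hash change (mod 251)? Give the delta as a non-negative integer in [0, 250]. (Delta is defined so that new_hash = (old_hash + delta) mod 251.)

Answer: 242

Derivation:
Delta formula: (val(new) - val(old)) * B^(n-1-k) mod M
  val('g') - val('h') = 7 - 8 = -1
  B^(n-1-k) = 3^2 mod 251 = 9
  Delta = -1 * 9 mod 251 = 242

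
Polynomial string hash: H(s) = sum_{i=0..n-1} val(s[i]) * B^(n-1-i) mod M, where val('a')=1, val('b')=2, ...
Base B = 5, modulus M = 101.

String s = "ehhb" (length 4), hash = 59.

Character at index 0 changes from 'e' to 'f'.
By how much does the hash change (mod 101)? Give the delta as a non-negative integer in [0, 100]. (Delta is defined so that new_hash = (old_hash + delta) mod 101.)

Answer: 24

Derivation:
Delta formula: (val(new) - val(old)) * B^(n-1-k) mod M
  val('f') - val('e') = 6 - 5 = 1
  B^(n-1-k) = 5^3 mod 101 = 24
  Delta = 1 * 24 mod 101 = 24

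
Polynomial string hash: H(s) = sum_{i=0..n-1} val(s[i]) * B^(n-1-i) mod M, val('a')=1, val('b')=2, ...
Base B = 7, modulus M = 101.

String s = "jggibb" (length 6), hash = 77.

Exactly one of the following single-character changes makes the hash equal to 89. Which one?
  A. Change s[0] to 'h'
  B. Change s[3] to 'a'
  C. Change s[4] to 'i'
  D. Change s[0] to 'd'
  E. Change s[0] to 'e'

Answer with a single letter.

Answer: B

Derivation:
Option A: s[0]='j'->'h', delta=(8-10)*7^5 mod 101 = 19, hash=77+19 mod 101 = 96
Option B: s[3]='i'->'a', delta=(1-9)*7^2 mod 101 = 12, hash=77+12 mod 101 = 89 <-- target
Option C: s[4]='b'->'i', delta=(9-2)*7^1 mod 101 = 49, hash=77+49 mod 101 = 25
Option D: s[0]='j'->'d', delta=(4-10)*7^5 mod 101 = 57, hash=77+57 mod 101 = 33
Option E: s[0]='j'->'e', delta=(5-10)*7^5 mod 101 = 98, hash=77+98 mod 101 = 74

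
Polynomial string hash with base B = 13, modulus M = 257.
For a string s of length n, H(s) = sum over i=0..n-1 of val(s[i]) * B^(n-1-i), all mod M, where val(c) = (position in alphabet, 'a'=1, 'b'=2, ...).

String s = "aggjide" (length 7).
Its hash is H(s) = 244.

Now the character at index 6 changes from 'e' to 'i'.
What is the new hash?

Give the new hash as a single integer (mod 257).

Answer: 248

Derivation:
val('e') = 5, val('i') = 9
Position k = 6, exponent = n-1-k = 0
B^0 mod M = 13^0 mod 257 = 1
Delta = (9 - 5) * 1 mod 257 = 4
New hash = (244 + 4) mod 257 = 248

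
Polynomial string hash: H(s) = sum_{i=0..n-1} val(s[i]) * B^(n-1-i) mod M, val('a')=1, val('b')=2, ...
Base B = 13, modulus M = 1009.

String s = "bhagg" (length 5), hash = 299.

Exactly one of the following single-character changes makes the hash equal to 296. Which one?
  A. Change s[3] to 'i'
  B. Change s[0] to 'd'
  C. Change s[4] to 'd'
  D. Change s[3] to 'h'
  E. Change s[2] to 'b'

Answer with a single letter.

Answer: C

Derivation:
Option A: s[3]='g'->'i', delta=(9-7)*13^1 mod 1009 = 26, hash=299+26 mod 1009 = 325
Option B: s[0]='b'->'d', delta=(4-2)*13^4 mod 1009 = 618, hash=299+618 mod 1009 = 917
Option C: s[4]='g'->'d', delta=(4-7)*13^0 mod 1009 = 1006, hash=299+1006 mod 1009 = 296 <-- target
Option D: s[3]='g'->'h', delta=(8-7)*13^1 mod 1009 = 13, hash=299+13 mod 1009 = 312
Option E: s[2]='a'->'b', delta=(2-1)*13^2 mod 1009 = 169, hash=299+169 mod 1009 = 468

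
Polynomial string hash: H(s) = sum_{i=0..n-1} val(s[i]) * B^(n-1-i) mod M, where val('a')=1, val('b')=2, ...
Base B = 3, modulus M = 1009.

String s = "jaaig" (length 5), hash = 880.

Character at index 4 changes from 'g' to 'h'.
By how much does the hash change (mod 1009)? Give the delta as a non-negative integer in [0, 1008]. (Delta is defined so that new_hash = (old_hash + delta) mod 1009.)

Answer: 1

Derivation:
Delta formula: (val(new) - val(old)) * B^(n-1-k) mod M
  val('h') - val('g') = 8 - 7 = 1
  B^(n-1-k) = 3^0 mod 1009 = 1
  Delta = 1 * 1 mod 1009 = 1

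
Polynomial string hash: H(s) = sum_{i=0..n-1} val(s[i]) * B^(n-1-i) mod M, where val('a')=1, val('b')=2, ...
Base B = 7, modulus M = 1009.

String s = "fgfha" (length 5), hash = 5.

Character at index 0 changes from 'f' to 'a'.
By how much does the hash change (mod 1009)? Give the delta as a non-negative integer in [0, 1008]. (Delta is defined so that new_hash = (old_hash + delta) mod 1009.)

Answer: 103

Derivation:
Delta formula: (val(new) - val(old)) * B^(n-1-k) mod M
  val('a') - val('f') = 1 - 6 = -5
  B^(n-1-k) = 7^4 mod 1009 = 383
  Delta = -5 * 383 mod 1009 = 103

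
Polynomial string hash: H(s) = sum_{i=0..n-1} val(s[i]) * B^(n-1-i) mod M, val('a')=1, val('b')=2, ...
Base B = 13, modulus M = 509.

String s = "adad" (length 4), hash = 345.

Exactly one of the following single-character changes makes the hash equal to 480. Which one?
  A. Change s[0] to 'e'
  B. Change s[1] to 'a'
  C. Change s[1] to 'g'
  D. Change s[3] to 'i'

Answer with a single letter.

Option A: s[0]='a'->'e', delta=(5-1)*13^3 mod 509 = 135, hash=345+135 mod 509 = 480 <-- target
Option B: s[1]='d'->'a', delta=(1-4)*13^2 mod 509 = 2, hash=345+2 mod 509 = 347
Option C: s[1]='d'->'g', delta=(7-4)*13^2 mod 509 = 507, hash=345+507 mod 509 = 343
Option D: s[3]='d'->'i', delta=(9-4)*13^0 mod 509 = 5, hash=345+5 mod 509 = 350

Answer: A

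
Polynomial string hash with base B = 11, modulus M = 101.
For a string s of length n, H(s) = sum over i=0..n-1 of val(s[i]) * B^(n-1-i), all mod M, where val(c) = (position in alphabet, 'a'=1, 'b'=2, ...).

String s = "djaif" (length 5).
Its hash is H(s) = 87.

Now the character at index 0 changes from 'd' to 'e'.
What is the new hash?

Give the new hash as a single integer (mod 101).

Answer: 83

Derivation:
val('d') = 4, val('e') = 5
Position k = 0, exponent = n-1-k = 4
B^4 mod M = 11^4 mod 101 = 97
Delta = (5 - 4) * 97 mod 101 = 97
New hash = (87 + 97) mod 101 = 83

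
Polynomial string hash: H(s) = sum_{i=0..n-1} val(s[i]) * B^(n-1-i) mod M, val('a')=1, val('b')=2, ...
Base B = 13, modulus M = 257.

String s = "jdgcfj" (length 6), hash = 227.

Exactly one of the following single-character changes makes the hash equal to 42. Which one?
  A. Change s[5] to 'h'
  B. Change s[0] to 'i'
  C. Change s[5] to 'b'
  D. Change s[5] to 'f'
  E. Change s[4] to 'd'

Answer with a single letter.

Option A: s[5]='j'->'h', delta=(8-10)*13^0 mod 257 = 255, hash=227+255 mod 257 = 225
Option B: s[0]='j'->'i', delta=(9-10)*13^5 mod 257 = 72, hash=227+72 mod 257 = 42 <-- target
Option C: s[5]='j'->'b', delta=(2-10)*13^0 mod 257 = 249, hash=227+249 mod 257 = 219
Option D: s[5]='j'->'f', delta=(6-10)*13^0 mod 257 = 253, hash=227+253 mod 257 = 223
Option E: s[4]='f'->'d', delta=(4-6)*13^1 mod 257 = 231, hash=227+231 mod 257 = 201

Answer: B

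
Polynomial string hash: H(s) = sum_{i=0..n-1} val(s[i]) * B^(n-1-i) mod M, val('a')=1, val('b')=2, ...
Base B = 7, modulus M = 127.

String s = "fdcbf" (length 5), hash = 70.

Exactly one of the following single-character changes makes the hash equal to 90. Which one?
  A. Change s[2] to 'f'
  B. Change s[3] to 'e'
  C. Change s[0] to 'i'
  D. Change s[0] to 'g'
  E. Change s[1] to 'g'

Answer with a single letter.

Option A: s[2]='c'->'f', delta=(6-3)*7^2 mod 127 = 20, hash=70+20 mod 127 = 90 <-- target
Option B: s[3]='b'->'e', delta=(5-2)*7^1 mod 127 = 21, hash=70+21 mod 127 = 91
Option C: s[0]='f'->'i', delta=(9-6)*7^4 mod 127 = 91, hash=70+91 mod 127 = 34
Option D: s[0]='f'->'g', delta=(7-6)*7^4 mod 127 = 115, hash=70+115 mod 127 = 58
Option E: s[1]='d'->'g', delta=(7-4)*7^3 mod 127 = 13, hash=70+13 mod 127 = 83

Answer: A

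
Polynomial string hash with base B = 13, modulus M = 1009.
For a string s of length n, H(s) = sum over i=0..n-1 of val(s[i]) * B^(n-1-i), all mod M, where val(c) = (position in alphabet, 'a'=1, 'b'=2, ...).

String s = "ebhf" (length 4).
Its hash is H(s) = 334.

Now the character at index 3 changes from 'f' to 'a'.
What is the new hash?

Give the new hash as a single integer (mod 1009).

Answer: 329

Derivation:
val('f') = 6, val('a') = 1
Position k = 3, exponent = n-1-k = 0
B^0 mod M = 13^0 mod 1009 = 1
Delta = (1 - 6) * 1 mod 1009 = 1004
New hash = (334 + 1004) mod 1009 = 329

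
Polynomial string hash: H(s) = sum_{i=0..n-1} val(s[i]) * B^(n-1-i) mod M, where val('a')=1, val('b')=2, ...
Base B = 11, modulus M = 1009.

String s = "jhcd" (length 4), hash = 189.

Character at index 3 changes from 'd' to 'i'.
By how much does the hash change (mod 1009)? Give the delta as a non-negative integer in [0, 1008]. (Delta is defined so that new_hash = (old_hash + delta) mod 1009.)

Delta formula: (val(new) - val(old)) * B^(n-1-k) mod M
  val('i') - val('d') = 9 - 4 = 5
  B^(n-1-k) = 11^0 mod 1009 = 1
  Delta = 5 * 1 mod 1009 = 5

Answer: 5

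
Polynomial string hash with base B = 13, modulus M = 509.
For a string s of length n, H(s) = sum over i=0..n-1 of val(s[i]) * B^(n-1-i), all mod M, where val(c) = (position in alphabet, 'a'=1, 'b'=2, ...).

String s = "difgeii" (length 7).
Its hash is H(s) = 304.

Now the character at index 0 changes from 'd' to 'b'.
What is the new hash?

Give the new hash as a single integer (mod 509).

val('d') = 4, val('b') = 2
Position k = 0, exponent = n-1-k = 6
B^6 mod M = 13^6 mod 509 = 471
Delta = (2 - 4) * 471 mod 509 = 76
New hash = (304 + 76) mod 509 = 380

Answer: 380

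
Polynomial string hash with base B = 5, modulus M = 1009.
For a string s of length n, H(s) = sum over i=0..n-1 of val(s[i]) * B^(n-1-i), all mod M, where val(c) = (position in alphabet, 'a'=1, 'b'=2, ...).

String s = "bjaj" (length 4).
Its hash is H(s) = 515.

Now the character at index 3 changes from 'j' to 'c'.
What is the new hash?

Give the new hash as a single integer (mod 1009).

val('j') = 10, val('c') = 3
Position k = 3, exponent = n-1-k = 0
B^0 mod M = 5^0 mod 1009 = 1
Delta = (3 - 10) * 1 mod 1009 = 1002
New hash = (515 + 1002) mod 1009 = 508

Answer: 508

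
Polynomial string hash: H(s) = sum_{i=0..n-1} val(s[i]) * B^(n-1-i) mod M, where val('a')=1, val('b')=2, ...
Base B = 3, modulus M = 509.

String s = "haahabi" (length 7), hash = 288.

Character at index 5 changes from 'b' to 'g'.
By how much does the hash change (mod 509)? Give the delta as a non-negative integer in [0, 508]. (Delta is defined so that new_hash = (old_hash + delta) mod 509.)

Answer: 15

Derivation:
Delta formula: (val(new) - val(old)) * B^(n-1-k) mod M
  val('g') - val('b') = 7 - 2 = 5
  B^(n-1-k) = 3^1 mod 509 = 3
  Delta = 5 * 3 mod 509 = 15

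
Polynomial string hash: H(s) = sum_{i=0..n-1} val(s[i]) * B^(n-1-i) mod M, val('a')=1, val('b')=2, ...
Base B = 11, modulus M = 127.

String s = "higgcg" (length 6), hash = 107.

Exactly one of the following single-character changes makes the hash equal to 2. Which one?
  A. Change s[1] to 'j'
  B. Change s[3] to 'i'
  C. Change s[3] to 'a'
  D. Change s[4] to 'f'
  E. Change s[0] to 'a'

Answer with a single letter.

Option A: s[1]='i'->'j', delta=(10-9)*11^4 mod 127 = 36, hash=107+36 mod 127 = 16
Option B: s[3]='g'->'i', delta=(9-7)*11^2 mod 127 = 115, hash=107+115 mod 127 = 95
Option C: s[3]='g'->'a', delta=(1-7)*11^2 mod 127 = 36, hash=107+36 mod 127 = 16
Option D: s[4]='c'->'f', delta=(6-3)*11^1 mod 127 = 33, hash=107+33 mod 127 = 13
Option E: s[0]='h'->'a', delta=(1-8)*11^5 mod 127 = 22, hash=107+22 mod 127 = 2 <-- target

Answer: E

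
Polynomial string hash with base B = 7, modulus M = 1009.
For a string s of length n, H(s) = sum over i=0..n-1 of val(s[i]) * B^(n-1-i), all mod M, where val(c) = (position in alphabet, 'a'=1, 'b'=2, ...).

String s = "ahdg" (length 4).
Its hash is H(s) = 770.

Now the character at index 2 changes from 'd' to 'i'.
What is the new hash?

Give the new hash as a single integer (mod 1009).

val('d') = 4, val('i') = 9
Position k = 2, exponent = n-1-k = 1
B^1 mod M = 7^1 mod 1009 = 7
Delta = (9 - 4) * 7 mod 1009 = 35
New hash = (770 + 35) mod 1009 = 805

Answer: 805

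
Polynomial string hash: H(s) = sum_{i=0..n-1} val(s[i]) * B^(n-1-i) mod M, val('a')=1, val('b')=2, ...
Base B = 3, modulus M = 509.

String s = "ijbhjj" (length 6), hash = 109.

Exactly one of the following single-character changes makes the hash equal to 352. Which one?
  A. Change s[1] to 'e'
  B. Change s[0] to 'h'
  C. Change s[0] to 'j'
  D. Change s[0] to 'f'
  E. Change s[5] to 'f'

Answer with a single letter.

Option A: s[1]='j'->'e', delta=(5-10)*3^4 mod 509 = 104, hash=109+104 mod 509 = 213
Option B: s[0]='i'->'h', delta=(8-9)*3^5 mod 509 = 266, hash=109+266 mod 509 = 375
Option C: s[0]='i'->'j', delta=(10-9)*3^5 mod 509 = 243, hash=109+243 mod 509 = 352 <-- target
Option D: s[0]='i'->'f', delta=(6-9)*3^5 mod 509 = 289, hash=109+289 mod 509 = 398
Option E: s[5]='j'->'f', delta=(6-10)*3^0 mod 509 = 505, hash=109+505 mod 509 = 105

Answer: C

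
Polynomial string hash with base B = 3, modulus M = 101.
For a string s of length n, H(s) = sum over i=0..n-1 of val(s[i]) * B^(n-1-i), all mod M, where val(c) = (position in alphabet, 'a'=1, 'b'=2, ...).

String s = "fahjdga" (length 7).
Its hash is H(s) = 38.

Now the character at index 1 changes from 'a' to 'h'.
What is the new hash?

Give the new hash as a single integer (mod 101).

val('a') = 1, val('h') = 8
Position k = 1, exponent = n-1-k = 5
B^5 mod M = 3^5 mod 101 = 41
Delta = (8 - 1) * 41 mod 101 = 85
New hash = (38 + 85) mod 101 = 22

Answer: 22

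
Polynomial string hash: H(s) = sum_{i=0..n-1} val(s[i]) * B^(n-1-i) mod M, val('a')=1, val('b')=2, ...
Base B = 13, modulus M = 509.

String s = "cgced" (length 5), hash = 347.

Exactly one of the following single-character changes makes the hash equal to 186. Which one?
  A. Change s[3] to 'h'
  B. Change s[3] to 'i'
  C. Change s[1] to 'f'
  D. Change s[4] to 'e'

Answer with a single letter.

Option A: s[3]='e'->'h', delta=(8-5)*13^1 mod 509 = 39, hash=347+39 mod 509 = 386
Option B: s[3]='e'->'i', delta=(9-5)*13^1 mod 509 = 52, hash=347+52 mod 509 = 399
Option C: s[1]='g'->'f', delta=(6-7)*13^3 mod 509 = 348, hash=347+348 mod 509 = 186 <-- target
Option D: s[4]='d'->'e', delta=(5-4)*13^0 mod 509 = 1, hash=347+1 mod 509 = 348

Answer: C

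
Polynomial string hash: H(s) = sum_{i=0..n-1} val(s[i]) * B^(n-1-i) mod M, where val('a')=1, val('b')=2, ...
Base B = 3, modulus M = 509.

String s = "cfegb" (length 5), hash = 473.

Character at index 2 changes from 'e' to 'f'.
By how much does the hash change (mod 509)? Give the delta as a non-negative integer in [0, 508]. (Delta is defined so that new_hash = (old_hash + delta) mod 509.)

Answer: 9

Derivation:
Delta formula: (val(new) - val(old)) * B^(n-1-k) mod M
  val('f') - val('e') = 6 - 5 = 1
  B^(n-1-k) = 3^2 mod 509 = 9
  Delta = 1 * 9 mod 509 = 9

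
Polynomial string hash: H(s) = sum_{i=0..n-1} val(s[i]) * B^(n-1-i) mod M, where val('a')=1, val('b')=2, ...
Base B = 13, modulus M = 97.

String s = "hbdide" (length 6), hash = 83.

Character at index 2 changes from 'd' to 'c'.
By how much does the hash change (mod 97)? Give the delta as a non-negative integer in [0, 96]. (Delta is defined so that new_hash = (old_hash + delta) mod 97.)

Answer: 34

Derivation:
Delta formula: (val(new) - val(old)) * B^(n-1-k) mod M
  val('c') - val('d') = 3 - 4 = -1
  B^(n-1-k) = 13^3 mod 97 = 63
  Delta = -1 * 63 mod 97 = 34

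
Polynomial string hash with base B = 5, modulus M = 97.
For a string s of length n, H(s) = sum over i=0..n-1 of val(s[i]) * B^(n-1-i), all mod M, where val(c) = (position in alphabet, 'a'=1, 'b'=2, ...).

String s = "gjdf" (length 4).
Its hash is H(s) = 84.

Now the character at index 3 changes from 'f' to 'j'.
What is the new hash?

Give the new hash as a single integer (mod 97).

val('f') = 6, val('j') = 10
Position k = 3, exponent = n-1-k = 0
B^0 mod M = 5^0 mod 97 = 1
Delta = (10 - 6) * 1 mod 97 = 4
New hash = (84 + 4) mod 97 = 88

Answer: 88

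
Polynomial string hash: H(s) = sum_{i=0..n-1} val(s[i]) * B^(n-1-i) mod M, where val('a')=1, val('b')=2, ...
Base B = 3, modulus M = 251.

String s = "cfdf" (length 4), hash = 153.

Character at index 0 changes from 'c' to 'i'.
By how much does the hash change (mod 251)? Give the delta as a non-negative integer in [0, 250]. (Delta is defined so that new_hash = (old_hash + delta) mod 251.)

Delta formula: (val(new) - val(old)) * B^(n-1-k) mod M
  val('i') - val('c') = 9 - 3 = 6
  B^(n-1-k) = 3^3 mod 251 = 27
  Delta = 6 * 27 mod 251 = 162

Answer: 162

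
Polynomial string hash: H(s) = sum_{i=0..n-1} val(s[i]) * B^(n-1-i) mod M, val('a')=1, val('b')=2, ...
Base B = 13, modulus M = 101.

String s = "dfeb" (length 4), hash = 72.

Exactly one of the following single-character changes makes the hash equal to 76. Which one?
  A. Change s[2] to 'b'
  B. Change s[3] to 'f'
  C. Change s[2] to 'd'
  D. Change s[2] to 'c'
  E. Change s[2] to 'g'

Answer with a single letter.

Option A: s[2]='e'->'b', delta=(2-5)*13^1 mod 101 = 62, hash=72+62 mod 101 = 33
Option B: s[3]='b'->'f', delta=(6-2)*13^0 mod 101 = 4, hash=72+4 mod 101 = 76 <-- target
Option C: s[2]='e'->'d', delta=(4-5)*13^1 mod 101 = 88, hash=72+88 mod 101 = 59
Option D: s[2]='e'->'c', delta=(3-5)*13^1 mod 101 = 75, hash=72+75 mod 101 = 46
Option E: s[2]='e'->'g', delta=(7-5)*13^1 mod 101 = 26, hash=72+26 mod 101 = 98

Answer: B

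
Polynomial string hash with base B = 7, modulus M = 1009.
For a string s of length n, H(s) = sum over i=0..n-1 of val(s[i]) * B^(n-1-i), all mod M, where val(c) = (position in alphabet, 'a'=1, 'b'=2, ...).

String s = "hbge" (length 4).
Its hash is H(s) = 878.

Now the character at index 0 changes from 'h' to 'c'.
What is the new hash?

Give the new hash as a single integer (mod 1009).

Answer: 172

Derivation:
val('h') = 8, val('c') = 3
Position k = 0, exponent = n-1-k = 3
B^3 mod M = 7^3 mod 1009 = 343
Delta = (3 - 8) * 343 mod 1009 = 303
New hash = (878 + 303) mod 1009 = 172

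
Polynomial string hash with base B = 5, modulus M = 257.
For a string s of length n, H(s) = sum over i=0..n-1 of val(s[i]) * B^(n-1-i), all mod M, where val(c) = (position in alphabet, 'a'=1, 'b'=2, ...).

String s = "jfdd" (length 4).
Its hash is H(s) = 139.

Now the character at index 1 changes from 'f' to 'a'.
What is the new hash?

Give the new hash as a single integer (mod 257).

val('f') = 6, val('a') = 1
Position k = 1, exponent = n-1-k = 2
B^2 mod M = 5^2 mod 257 = 25
Delta = (1 - 6) * 25 mod 257 = 132
New hash = (139 + 132) mod 257 = 14

Answer: 14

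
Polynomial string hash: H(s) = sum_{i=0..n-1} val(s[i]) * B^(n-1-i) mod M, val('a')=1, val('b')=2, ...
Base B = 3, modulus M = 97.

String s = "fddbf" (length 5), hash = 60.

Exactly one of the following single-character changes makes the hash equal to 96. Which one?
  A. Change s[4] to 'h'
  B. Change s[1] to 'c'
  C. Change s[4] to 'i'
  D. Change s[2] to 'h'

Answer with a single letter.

Answer: D

Derivation:
Option A: s[4]='f'->'h', delta=(8-6)*3^0 mod 97 = 2, hash=60+2 mod 97 = 62
Option B: s[1]='d'->'c', delta=(3-4)*3^3 mod 97 = 70, hash=60+70 mod 97 = 33
Option C: s[4]='f'->'i', delta=(9-6)*3^0 mod 97 = 3, hash=60+3 mod 97 = 63
Option D: s[2]='d'->'h', delta=(8-4)*3^2 mod 97 = 36, hash=60+36 mod 97 = 96 <-- target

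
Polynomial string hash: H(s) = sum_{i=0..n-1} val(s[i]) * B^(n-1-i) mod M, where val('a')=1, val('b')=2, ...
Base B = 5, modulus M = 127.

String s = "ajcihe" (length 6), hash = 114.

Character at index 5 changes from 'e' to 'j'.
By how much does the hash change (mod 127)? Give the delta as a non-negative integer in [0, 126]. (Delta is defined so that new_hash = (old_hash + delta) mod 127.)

Delta formula: (val(new) - val(old)) * B^(n-1-k) mod M
  val('j') - val('e') = 10 - 5 = 5
  B^(n-1-k) = 5^0 mod 127 = 1
  Delta = 5 * 1 mod 127 = 5

Answer: 5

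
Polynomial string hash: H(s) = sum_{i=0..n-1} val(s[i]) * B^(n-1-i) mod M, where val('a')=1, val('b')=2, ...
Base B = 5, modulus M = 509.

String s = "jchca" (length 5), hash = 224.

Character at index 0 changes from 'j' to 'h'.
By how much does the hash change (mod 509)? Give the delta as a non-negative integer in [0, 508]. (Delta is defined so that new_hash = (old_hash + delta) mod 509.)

Answer: 277

Derivation:
Delta formula: (val(new) - val(old)) * B^(n-1-k) mod M
  val('h') - val('j') = 8 - 10 = -2
  B^(n-1-k) = 5^4 mod 509 = 116
  Delta = -2 * 116 mod 509 = 277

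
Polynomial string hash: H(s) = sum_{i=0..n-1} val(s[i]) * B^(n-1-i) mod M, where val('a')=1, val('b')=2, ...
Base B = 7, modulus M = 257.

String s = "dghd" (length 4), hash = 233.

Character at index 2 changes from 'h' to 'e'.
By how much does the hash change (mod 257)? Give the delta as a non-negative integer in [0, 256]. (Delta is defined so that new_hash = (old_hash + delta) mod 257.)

Answer: 236

Derivation:
Delta formula: (val(new) - val(old)) * B^(n-1-k) mod M
  val('e') - val('h') = 5 - 8 = -3
  B^(n-1-k) = 7^1 mod 257 = 7
  Delta = -3 * 7 mod 257 = 236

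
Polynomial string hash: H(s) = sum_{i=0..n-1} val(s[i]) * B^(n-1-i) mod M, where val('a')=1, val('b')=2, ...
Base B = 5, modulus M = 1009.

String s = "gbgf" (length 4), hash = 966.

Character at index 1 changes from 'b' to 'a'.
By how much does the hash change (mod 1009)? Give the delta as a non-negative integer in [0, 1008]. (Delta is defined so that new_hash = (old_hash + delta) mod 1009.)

Answer: 984

Derivation:
Delta formula: (val(new) - val(old)) * B^(n-1-k) mod M
  val('a') - val('b') = 1 - 2 = -1
  B^(n-1-k) = 5^2 mod 1009 = 25
  Delta = -1 * 25 mod 1009 = 984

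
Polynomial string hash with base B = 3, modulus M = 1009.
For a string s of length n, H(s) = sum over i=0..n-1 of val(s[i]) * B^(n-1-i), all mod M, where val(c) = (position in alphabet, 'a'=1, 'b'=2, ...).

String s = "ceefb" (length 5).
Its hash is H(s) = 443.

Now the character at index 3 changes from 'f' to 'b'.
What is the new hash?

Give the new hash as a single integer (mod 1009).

val('f') = 6, val('b') = 2
Position k = 3, exponent = n-1-k = 1
B^1 mod M = 3^1 mod 1009 = 3
Delta = (2 - 6) * 3 mod 1009 = 997
New hash = (443 + 997) mod 1009 = 431

Answer: 431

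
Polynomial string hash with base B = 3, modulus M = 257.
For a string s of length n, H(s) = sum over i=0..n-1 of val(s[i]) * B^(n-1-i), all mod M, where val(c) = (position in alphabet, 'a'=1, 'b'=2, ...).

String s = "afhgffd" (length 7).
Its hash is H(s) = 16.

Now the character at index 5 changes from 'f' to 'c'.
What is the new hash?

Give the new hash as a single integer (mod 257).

val('f') = 6, val('c') = 3
Position k = 5, exponent = n-1-k = 1
B^1 mod M = 3^1 mod 257 = 3
Delta = (3 - 6) * 3 mod 257 = 248
New hash = (16 + 248) mod 257 = 7

Answer: 7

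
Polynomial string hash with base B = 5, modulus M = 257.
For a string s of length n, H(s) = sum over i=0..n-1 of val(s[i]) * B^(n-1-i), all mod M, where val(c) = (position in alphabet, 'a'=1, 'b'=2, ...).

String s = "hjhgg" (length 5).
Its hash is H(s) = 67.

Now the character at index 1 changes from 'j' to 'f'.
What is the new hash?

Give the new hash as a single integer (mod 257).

Answer: 81

Derivation:
val('j') = 10, val('f') = 6
Position k = 1, exponent = n-1-k = 3
B^3 mod M = 5^3 mod 257 = 125
Delta = (6 - 10) * 125 mod 257 = 14
New hash = (67 + 14) mod 257 = 81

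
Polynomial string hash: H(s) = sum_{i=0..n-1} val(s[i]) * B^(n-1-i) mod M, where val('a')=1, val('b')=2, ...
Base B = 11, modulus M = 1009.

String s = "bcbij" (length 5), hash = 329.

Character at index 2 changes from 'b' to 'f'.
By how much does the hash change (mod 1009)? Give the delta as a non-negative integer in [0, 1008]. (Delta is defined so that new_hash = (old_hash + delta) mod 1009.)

Delta formula: (val(new) - val(old)) * B^(n-1-k) mod M
  val('f') - val('b') = 6 - 2 = 4
  B^(n-1-k) = 11^2 mod 1009 = 121
  Delta = 4 * 121 mod 1009 = 484

Answer: 484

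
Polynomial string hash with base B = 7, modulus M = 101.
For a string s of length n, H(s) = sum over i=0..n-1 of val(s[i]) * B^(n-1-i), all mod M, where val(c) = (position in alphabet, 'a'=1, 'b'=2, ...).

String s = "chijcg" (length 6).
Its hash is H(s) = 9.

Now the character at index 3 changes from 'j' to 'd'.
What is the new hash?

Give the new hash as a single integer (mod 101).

Answer: 18

Derivation:
val('j') = 10, val('d') = 4
Position k = 3, exponent = n-1-k = 2
B^2 mod M = 7^2 mod 101 = 49
Delta = (4 - 10) * 49 mod 101 = 9
New hash = (9 + 9) mod 101 = 18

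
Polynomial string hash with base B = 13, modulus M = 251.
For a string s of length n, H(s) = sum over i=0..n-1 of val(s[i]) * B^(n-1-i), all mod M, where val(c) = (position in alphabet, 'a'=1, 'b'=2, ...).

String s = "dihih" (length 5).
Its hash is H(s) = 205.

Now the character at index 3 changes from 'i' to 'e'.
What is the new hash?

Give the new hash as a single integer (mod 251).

val('i') = 9, val('e') = 5
Position k = 3, exponent = n-1-k = 1
B^1 mod M = 13^1 mod 251 = 13
Delta = (5 - 9) * 13 mod 251 = 199
New hash = (205 + 199) mod 251 = 153

Answer: 153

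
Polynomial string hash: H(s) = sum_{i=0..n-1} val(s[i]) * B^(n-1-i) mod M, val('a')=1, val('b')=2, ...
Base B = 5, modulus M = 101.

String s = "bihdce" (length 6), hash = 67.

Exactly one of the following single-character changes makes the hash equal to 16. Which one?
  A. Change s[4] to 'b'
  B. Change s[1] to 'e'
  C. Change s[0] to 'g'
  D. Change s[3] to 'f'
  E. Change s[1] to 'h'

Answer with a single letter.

Answer: D

Derivation:
Option A: s[4]='c'->'b', delta=(2-3)*5^1 mod 101 = 96, hash=67+96 mod 101 = 62
Option B: s[1]='i'->'e', delta=(5-9)*5^4 mod 101 = 25, hash=67+25 mod 101 = 92
Option C: s[0]='b'->'g', delta=(7-2)*5^5 mod 101 = 71, hash=67+71 mod 101 = 37
Option D: s[3]='d'->'f', delta=(6-4)*5^2 mod 101 = 50, hash=67+50 mod 101 = 16 <-- target
Option E: s[1]='i'->'h', delta=(8-9)*5^4 mod 101 = 82, hash=67+82 mod 101 = 48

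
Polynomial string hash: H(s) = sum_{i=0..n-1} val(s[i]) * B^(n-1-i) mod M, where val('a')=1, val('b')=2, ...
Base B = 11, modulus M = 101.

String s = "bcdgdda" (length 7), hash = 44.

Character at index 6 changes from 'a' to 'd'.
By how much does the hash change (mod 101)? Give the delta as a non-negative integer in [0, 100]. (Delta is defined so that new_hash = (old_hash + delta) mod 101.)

Answer: 3

Derivation:
Delta formula: (val(new) - val(old)) * B^(n-1-k) mod M
  val('d') - val('a') = 4 - 1 = 3
  B^(n-1-k) = 11^0 mod 101 = 1
  Delta = 3 * 1 mod 101 = 3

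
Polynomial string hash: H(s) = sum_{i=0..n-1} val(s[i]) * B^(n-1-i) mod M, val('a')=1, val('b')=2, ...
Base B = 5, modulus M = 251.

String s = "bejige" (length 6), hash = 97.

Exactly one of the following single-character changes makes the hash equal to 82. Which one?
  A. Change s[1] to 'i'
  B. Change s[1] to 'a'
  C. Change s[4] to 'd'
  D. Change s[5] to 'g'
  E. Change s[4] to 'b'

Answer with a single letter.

Answer: C

Derivation:
Option A: s[1]='e'->'i', delta=(9-5)*5^4 mod 251 = 241, hash=97+241 mod 251 = 87
Option B: s[1]='e'->'a', delta=(1-5)*5^4 mod 251 = 10, hash=97+10 mod 251 = 107
Option C: s[4]='g'->'d', delta=(4-7)*5^1 mod 251 = 236, hash=97+236 mod 251 = 82 <-- target
Option D: s[5]='e'->'g', delta=(7-5)*5^0 mod 251 = 2, hash=97+2 mod 251 = 99
Option E: s[4]='g'->'b', delta=(2-7)*5^1 mod 251 = 226, hash=97+226 mod 251 = 72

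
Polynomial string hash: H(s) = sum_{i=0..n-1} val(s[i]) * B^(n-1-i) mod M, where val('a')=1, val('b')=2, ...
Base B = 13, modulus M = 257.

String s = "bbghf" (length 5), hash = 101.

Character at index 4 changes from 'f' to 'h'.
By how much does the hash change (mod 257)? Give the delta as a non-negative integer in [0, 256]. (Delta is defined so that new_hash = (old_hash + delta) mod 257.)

Answer: 2

Derivation:
Delta formula: (val(new) - val(old)) * B^(n-1-k) mod M
  val('h') - val('f') = 8 - 6 = 2
  B^(n-1-k) = 13^0 mod 257 = 1
  Delta = 2 * 1 mod 257 = 2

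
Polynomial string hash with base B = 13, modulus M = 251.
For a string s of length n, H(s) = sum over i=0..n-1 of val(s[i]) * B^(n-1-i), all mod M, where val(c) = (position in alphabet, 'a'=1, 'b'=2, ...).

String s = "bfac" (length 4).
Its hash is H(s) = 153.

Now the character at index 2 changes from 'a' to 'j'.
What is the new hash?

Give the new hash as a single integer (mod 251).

Answer: 19

Derivation:
val('a') = 1, val('j') = 10
Position k = 2, exponent = n-1-k = 1
B^1 mod M = 13^1 mod 251 = 13
Delta = (10 - 1) * 13 mod 251 = 117
New hash = (153 + 117) mod 251 = 19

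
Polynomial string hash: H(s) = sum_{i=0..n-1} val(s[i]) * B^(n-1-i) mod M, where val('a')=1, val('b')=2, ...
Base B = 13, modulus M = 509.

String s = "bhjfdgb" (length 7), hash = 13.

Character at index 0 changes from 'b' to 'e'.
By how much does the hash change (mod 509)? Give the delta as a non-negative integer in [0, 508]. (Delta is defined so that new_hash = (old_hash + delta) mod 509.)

Answer: 395

Derivation:
Delta formula: (val(new) - val(old)) * B^(n-1-k) mod M
  val('e') - val('b') = 5 - 2 = 3
  B^(n-1-k) = 13^6 mod 509 = 471
  Delta = 3 * 471 mod 509 = 395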